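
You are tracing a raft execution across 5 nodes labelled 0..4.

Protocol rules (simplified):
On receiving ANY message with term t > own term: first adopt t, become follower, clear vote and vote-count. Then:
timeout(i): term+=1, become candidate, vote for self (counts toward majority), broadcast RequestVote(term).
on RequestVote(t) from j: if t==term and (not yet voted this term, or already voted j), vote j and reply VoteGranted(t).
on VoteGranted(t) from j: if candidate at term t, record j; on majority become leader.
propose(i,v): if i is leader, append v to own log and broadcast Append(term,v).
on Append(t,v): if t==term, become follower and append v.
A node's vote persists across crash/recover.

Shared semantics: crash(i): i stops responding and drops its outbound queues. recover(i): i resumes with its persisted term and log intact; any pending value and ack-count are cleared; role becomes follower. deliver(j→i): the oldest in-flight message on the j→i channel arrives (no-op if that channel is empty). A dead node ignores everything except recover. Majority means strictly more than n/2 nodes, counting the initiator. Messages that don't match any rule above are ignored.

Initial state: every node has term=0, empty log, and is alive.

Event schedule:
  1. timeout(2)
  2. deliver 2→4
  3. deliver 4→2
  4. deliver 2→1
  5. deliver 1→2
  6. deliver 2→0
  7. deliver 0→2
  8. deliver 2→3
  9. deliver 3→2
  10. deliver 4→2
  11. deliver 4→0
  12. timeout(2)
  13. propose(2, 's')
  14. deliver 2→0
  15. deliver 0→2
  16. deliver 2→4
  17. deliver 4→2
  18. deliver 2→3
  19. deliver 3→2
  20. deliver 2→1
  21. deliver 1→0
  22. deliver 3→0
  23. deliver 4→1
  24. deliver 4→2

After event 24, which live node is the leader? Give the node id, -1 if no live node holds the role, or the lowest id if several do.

1. timeout(2):  <2:cand t1 ->
2. deliver 2→4:  <4:foll t1 ->
3. deliver 4→2:  nop
4. deliver 2→1:  <1:foll t1 ->
5. deliver 1→2:  <2:lead t1 ->
6. deliver 2→0:  <0:foll t1 ->
7. deliver 0→2:  nop
8. deliver 2→3:  <3:foll t1 ->
9. deliver 3→2:  nop
10. deliver 4→2:  nop
11. deliver 4→0:  nop
12. timeout(2):  <2:cand t2 ->
13. propose(2,'s'):  nop
14. deliver 2→0:  <0:foll t2 ->
15. deliver 0→2:  nop
16. deliver 2→4:  <4:foll t2 ->
17. deliver 4→2:  <2:lead t2 ->
18. deliver 2→3:  <3:foll t2 ->
19. deliver 3→2:  nop
20. deliver 2→1:  <1:foll t2 ->
21. deliver 1→0:  nop
22. deliver 3→0:  nop
23. deliver 4→1:  nop
24. deliver 4→2:  nop

2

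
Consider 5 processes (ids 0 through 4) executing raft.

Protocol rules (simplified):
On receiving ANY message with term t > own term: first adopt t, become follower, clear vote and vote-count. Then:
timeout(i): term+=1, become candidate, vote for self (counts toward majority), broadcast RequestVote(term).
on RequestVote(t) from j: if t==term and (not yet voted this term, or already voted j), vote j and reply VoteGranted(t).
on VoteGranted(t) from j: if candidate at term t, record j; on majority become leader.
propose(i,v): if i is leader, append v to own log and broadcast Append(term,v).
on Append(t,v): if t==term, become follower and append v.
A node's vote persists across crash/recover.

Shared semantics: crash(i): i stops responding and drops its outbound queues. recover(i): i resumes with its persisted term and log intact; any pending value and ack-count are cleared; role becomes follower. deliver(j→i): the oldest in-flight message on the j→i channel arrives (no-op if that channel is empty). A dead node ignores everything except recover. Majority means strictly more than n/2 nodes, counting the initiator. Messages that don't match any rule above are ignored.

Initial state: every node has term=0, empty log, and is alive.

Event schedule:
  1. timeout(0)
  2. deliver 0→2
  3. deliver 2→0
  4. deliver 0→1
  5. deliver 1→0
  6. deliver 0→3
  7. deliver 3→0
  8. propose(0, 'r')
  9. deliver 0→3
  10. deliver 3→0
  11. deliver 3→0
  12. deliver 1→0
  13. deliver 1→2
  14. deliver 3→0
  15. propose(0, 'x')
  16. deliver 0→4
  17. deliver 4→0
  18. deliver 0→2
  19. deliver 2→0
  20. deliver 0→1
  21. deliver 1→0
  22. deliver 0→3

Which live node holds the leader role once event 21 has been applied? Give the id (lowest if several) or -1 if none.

0

after 1 — timeout(0): n0:cand/t1/[-]
after 2 — deliver 0→2: n2:foll/t1/[-]
after 3 — deliver 2→0: ·
after 4 — deliver 0→1: n1:foll/t1/[-]
after 5 — deliver 1→0: n0:lead/t1/[-]
after 6 — deliver 0→3: n3:foll/t1/[-]
after 7 — deliver 3→0: ·
after 8 — propose(0,'r'): n0:lead/t1/[r]
after 9 — deliver 0→3: n3:foll/t1/[r]
after 10 — deliver 3→0: ·
after 11 — deliver 3→0: ·
after 12 — deliver 1→0: ·
after 13 — deliver 1→2: ·
after 14 — deliver 3→0: ·
after 15 — propose(0,'x'): n0:lead/t1/[r,x]
after 16 — deliver 0→4: n4:foll/t1/[-]
after 17 — deliver 4→0: ·
after 18 — deliver 0→2: n2:foll/t1/[r]
after 19 — deliver 2→0: ·
after 20 — deliver 0→1: n1:foll/t1/[r]
after 21 — deliver 1→0: ·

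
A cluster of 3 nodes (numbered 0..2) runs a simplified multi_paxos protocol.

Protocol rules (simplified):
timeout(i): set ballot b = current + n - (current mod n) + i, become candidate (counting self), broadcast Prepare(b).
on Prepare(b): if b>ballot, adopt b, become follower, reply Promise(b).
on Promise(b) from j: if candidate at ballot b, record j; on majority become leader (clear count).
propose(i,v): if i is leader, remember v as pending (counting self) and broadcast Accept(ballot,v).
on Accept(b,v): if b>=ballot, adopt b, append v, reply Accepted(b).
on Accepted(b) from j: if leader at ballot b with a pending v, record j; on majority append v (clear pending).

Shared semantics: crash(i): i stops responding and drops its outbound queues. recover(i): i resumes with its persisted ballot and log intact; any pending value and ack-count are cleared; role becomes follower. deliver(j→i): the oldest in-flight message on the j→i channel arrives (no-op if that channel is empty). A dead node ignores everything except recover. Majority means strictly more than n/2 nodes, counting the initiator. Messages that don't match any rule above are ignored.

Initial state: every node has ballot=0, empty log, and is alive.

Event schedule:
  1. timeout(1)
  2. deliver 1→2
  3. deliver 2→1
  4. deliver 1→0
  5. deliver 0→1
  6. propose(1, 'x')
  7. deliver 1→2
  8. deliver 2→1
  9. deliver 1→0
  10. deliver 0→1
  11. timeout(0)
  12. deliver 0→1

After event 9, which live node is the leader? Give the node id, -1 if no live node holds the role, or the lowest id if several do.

e1 timeout(1): 1[cand,b=4,-]
e2 deliver 1→2: 2[foll,b=4,-]
e3 deliver 2→1: 1[lead,b=4,-]
e4 deliver 1→0: 0[foll,b=4,-]
e5 deliver 0→1: ·
e6 propose(1,'x'): ·
e7 deliver 1→2: 2[foll,b=4,x]
e8 deliver 2→1: 1[lead,b=4,x]
e9 deliver 1→0: 0[foll,b=4,x]

1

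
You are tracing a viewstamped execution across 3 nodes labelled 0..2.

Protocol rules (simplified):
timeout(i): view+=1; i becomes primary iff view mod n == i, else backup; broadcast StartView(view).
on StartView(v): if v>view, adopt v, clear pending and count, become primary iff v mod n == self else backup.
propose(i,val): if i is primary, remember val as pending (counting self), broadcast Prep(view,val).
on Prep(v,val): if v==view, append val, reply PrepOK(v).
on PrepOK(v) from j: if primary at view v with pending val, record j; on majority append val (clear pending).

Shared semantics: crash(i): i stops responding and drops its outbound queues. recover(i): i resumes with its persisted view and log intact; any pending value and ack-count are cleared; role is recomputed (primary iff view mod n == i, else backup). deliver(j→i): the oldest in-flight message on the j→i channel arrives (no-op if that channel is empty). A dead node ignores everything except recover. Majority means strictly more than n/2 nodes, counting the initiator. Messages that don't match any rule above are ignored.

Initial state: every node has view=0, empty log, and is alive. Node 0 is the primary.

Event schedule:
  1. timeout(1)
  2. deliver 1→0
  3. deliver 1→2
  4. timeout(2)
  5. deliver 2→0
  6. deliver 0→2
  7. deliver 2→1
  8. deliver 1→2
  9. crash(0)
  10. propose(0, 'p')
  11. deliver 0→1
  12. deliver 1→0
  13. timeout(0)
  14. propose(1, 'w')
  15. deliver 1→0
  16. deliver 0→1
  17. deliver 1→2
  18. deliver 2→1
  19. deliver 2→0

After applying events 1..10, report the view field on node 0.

2

step 1 timeout(1): 1={prim,v=1,log=-}
step 2 deliver 1→0: 0={back,v=1,log=-}
step 3 deliver 1→2: 2={back,v=1,log=-}
step 4 timeout(2): 2={prim,v=2,log=-}
step 5 deliver 2→0: 0={back,v=2,log=-}
step 6 deliver 0→2: —
step 7 deliver 2→1: 1={back,v=2,log=-}
step 8 deliver 1→2: —
step 9 crash(0): 0={✗back,v=2,log=-}
step 10 propose(0,'p'): —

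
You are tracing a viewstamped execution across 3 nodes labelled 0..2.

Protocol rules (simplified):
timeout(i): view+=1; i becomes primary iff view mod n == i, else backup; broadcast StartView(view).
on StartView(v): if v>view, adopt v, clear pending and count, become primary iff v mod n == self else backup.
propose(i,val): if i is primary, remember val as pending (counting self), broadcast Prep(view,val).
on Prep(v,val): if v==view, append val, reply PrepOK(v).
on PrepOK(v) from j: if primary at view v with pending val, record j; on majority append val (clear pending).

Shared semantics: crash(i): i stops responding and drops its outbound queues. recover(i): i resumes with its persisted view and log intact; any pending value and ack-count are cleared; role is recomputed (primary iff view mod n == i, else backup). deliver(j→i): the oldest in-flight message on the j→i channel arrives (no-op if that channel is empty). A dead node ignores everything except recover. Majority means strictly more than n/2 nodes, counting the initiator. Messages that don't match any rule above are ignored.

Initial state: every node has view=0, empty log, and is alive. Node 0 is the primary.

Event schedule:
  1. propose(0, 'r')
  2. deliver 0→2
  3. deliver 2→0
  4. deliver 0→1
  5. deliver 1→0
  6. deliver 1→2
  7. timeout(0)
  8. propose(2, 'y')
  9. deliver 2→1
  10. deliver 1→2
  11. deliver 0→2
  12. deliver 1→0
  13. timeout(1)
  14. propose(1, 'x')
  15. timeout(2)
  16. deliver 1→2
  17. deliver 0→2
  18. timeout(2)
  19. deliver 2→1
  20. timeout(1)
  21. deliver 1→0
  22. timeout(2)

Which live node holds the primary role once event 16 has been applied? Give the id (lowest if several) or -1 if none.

step 1 propose(0,'r'): —
step 2 deliver 0→2: 2={back,v=0,log=r}
step 3 deliver 2→0: 0={prim,v=0,log=r}
step 4 deliver 0→1: 1={back,v=0,log=r}
step 5 deliver 1→0: —
step 6 deliver 1→2: —
step 7 timeout(0): 0={back,v=1,log=r}
step 8 propose(2,'y'): —
step 9 deliver 2→1: —
step 10 deliver 1→2: —
step 11 deliver 0→2: 2={back,v=1,log=r}
step 12 deliver 1→0: —
step 13 timeout(1): 1={prim,v=1,log=r}
step 14 propose(1,'x'): —
step 15 timeout(2): 2={prim,v=2,log=r}
step 16 deliver 1→2: —

1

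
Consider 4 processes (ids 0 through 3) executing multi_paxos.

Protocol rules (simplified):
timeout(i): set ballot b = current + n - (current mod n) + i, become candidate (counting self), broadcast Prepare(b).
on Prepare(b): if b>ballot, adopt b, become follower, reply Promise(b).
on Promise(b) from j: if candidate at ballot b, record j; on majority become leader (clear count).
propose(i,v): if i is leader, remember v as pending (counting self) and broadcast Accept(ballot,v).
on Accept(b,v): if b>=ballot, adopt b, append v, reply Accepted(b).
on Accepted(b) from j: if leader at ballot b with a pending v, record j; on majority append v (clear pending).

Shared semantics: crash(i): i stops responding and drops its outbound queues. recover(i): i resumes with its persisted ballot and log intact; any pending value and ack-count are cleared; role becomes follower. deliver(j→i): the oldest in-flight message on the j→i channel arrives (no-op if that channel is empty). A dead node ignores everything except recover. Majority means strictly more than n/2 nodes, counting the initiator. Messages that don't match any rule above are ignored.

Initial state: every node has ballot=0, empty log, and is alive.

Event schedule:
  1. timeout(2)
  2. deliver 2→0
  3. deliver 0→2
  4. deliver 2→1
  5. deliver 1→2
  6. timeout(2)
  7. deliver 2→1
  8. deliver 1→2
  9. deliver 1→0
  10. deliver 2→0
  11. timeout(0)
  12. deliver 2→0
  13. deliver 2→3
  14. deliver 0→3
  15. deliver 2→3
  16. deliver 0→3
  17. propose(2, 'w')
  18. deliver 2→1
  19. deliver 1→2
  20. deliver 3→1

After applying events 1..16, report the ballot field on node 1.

10

e1 timeout(2): 2[cand,b=6,-]
e2 deliver 2→0: 0[foll,b=6,-]
e3 deliver 0→2: ·
e4 deliver 2→1: 1[foll,b=6,-]
e5 deliver 1→2: 2[lead,b=6,-]
e6 timeout(2): 2[cand,b=10,-]
e7 deliver 2→1: 1[foll,b=10,-]
e8 deliver 1→2: ·
e9 deliver 1→0: ·
e10 deliver 2→0: 0[foll,b=10,-]
e11 timeout(0): 0[cand,b=12,-]
e12 deliver 2→0: ·
e13 deliver 2→3: 3[foll,b=6,-]
e14 deliver 0→3: 3[foll,b=12,-]
e15 deliver 2→3: ·
e16 deliver 0→3: ·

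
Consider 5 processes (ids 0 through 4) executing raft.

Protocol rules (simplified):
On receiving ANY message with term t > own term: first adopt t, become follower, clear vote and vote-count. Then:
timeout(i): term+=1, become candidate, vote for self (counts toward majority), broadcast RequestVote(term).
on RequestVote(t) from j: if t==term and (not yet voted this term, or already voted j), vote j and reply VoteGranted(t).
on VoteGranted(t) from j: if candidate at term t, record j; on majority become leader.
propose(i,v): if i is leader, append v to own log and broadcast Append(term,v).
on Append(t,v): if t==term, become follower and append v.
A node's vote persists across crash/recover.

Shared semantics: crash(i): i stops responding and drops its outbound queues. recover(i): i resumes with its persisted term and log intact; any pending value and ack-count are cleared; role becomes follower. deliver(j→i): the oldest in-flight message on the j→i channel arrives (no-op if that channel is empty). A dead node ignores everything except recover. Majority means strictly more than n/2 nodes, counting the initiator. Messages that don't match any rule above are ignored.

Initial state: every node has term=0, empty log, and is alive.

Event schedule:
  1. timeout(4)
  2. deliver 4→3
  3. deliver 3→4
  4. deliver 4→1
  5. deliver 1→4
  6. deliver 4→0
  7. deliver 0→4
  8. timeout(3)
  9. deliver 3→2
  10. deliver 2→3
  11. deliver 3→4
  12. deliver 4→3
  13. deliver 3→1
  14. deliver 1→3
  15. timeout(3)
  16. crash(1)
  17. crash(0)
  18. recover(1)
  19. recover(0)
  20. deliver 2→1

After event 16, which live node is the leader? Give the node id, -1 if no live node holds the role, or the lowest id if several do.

step 1 timeout(4): 4={cand,t=1,log=-}
step 2 deliver 4→3: 3={foll,t=1,log=-}
step 3 deliver 3→4: —
step 4 deliver 4→1: 1={foll,t=1,log=-}
step 5 deliver 1→4: 4={lead,t=1,log=-}
step 6 deliver 4→0: 0={foll,t=1,log=-}
step 7 deliver 0→4: —
step 8 timeout(3): 3={cand,t=2,log=-}
step 9 deliver 3→2: 2={foll,t=2,log=-}
step 10 deliver 2→3: —
step 11 deliver 3→4: 4={foll,t=2,log=-}
step 12 deliver 4→3: 3={lead,t=2,log=-}
step 13 deliver 3→1: 1={foll,t=2,log=-}
step 14 deliver 1→3: —
step 15 timeout(3): 3={cand,t=3,log=-}
step 16 crash(1): 1={✗foll,t=2,log=-}

-1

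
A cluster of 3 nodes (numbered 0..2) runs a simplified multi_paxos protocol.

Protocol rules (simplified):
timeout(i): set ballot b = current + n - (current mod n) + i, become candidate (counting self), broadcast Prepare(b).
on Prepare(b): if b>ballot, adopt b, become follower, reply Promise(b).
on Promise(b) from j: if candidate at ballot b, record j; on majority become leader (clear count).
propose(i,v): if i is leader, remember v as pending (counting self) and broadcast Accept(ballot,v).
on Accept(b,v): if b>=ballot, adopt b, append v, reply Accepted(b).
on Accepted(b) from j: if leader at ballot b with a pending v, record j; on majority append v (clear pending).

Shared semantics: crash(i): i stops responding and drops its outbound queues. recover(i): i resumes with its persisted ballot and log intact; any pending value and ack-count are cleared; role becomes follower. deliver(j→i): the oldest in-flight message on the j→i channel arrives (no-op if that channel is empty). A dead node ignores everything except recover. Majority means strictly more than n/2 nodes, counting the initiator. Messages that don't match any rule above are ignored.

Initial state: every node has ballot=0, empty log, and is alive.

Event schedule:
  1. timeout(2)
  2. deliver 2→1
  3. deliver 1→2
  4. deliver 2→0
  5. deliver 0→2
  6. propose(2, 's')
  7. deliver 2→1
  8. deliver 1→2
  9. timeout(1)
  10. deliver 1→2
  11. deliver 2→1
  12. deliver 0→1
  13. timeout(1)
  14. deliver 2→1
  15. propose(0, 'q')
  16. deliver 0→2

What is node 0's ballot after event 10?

after 1 — timeout(2): n2:cand/b5/[-]
after 2 — deliver 2→1: n1:foll/b5/[-]
after 3 — deliver 1→2: n2:lead/b5/[-]
after 4 — deliver 2→0: n0:foll/b5/[-]
after 5 — deliver 0→2: ·
after 6 — propose(2,'s'): ·
after 7 — deliver 2→1: n1:foll/b5/[s]
after 8 — deliver 1→2: n2:lead/b5/[s]
after 9 — timeout(1): n1:cand/b7/[s]
after 10 — deliver 1→2: n2:foll/b7/[s]

5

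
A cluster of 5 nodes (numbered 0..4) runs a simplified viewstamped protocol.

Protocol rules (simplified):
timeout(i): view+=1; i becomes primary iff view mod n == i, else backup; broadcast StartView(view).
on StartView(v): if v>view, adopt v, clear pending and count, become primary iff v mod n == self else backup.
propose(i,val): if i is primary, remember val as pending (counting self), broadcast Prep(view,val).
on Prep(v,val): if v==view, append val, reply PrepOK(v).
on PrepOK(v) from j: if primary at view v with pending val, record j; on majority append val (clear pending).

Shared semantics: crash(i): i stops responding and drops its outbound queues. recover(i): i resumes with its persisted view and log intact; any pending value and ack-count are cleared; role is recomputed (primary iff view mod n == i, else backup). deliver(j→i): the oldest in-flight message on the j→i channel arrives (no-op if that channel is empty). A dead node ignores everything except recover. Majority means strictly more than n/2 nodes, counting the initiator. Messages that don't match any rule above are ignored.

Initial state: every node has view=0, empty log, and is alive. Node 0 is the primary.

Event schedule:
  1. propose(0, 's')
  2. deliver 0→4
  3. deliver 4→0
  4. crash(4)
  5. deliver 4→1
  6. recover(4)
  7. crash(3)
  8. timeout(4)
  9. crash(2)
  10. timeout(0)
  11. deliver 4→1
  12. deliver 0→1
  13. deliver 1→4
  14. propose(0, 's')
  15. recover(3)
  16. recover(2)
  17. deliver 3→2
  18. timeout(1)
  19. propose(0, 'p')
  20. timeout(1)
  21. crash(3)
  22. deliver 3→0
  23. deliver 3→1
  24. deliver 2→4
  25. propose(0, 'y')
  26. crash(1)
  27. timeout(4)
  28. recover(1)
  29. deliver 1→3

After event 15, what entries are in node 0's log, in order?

empty

e1 propose(0,'s'): ·
e2 deliver 0→4: 4[back,v=0,s]
e3 deliver 4→0: ·
e4 crash(4): 4[✗back,v=0,s]
e5 deliver 4→1: ·
e6 recover(4): 4[back,v=0,s]
e7 crash(3): 3[✗back,v=0,-]
e8 timeout(4): 4[back,v=1,s]
e9 crash(2): 2[✗back,v=0,-]
e10 timeout(0): 0[back,v=1,-]
e11 deliver 4→1: 1[prim,v=1,-]
e12 deliver 0→1: ·
e13 deliver 1→4: ·
e14 propose(0,'s'): ·
e15 recover(3): 3[back,v=0,-]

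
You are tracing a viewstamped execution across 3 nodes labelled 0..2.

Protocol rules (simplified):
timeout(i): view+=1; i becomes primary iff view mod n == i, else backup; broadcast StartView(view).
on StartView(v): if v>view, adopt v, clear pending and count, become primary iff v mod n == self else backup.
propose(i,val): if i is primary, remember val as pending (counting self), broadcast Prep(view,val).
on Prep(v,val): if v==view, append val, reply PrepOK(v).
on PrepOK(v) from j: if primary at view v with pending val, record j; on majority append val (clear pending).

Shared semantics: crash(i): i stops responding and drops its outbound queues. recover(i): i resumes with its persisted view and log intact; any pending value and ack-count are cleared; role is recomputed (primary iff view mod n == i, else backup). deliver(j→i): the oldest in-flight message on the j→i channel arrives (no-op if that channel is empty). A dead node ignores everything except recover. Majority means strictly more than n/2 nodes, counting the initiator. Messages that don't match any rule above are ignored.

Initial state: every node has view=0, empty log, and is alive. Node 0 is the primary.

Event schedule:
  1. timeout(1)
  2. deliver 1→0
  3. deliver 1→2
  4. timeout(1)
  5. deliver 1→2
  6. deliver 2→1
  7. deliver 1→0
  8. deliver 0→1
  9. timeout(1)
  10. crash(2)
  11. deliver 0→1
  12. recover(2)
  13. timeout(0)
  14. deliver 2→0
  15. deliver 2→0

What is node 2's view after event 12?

e1 timeout(1): 1[prim,v=1,-]
e2 deliver 1→0: 0[back,v=1,-]
e3 deliver 1→2: 2[back,v=1,-]
e4 timeout(1): 1[back,v=2,-]
e5 deliver 1→2: 2[prim,v=2,-]
e6 deliver 2→1: ·
e7 deliver 1→0: 0[back,v=2,-]
e8 deliver 0→1: ·
e9 timeout(1): 1[back,v=3,-]
e10 crash(2): 2[✗prim,v=2,-]
e11 deliver 0→1: ·
e12 recover(2): 2[prim,v=2,-]

2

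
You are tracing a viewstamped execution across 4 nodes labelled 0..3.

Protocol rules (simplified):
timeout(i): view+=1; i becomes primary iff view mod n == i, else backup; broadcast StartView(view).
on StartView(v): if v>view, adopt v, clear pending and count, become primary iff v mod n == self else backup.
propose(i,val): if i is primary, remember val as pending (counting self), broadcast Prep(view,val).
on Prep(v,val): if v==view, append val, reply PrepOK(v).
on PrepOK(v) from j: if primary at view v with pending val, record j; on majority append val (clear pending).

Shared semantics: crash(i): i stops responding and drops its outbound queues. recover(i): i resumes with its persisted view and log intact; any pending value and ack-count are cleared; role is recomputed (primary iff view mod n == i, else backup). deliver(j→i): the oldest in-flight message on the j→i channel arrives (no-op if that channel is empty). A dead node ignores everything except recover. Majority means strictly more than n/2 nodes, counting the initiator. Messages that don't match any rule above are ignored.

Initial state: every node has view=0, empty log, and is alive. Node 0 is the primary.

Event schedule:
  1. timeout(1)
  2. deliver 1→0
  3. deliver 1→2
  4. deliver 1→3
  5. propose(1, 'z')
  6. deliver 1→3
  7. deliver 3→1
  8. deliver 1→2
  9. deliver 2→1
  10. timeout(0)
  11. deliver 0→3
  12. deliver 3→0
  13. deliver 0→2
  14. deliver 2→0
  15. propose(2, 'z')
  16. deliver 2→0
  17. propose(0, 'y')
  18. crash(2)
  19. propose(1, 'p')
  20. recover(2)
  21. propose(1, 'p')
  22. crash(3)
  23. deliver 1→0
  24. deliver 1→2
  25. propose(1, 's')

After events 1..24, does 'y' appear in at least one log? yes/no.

after 1 — timeout(1): n1:prim/v1/[-]
after 2 — deliver 1→0: n0:back/v1/[-]
after 3 — deliver 1→2: n2:back/v1/[-]
after 4 — deliver 1→3: n3:back/v1/[-]
after 5 — propose(1,'z'): ·
after 6 — deliver 1→3: n3:back/v1/[z]
after 7 — deliver 3→1: ·
after 8 — deliver 1→2: n2:back/v1/[z]
after 9 — deliver 2→1: n1:prim/v1/[z]
after 10 — timeout(0): n0:back/v2/[-]
after 11 — deliver 0→3: n3:back/v2/[z]
after 12 — deliver 3→0: ·
after 13 — deliver 0→2: n2:prim/v2/[z]
after 14 — deliver 2→0: ·
after 15 — propose(2,'z'): ·
after 16 — deliver 2→0: n0:back/v2/[z]
after 17 — propose(0,'y'): ·
after 18 — crash(2): n2:✗prim/v2/[z]
after 19 — propose(1,'p'): ·
after 20 — recover(2): n2:prim/v2/[z]
after 21 — propose(1,'p'): ·
after 22 — crash(3): n3:✗back/v2/[z]
after 23 — deliver 1→0: ·
after 24 — deliver 1→2: ·

no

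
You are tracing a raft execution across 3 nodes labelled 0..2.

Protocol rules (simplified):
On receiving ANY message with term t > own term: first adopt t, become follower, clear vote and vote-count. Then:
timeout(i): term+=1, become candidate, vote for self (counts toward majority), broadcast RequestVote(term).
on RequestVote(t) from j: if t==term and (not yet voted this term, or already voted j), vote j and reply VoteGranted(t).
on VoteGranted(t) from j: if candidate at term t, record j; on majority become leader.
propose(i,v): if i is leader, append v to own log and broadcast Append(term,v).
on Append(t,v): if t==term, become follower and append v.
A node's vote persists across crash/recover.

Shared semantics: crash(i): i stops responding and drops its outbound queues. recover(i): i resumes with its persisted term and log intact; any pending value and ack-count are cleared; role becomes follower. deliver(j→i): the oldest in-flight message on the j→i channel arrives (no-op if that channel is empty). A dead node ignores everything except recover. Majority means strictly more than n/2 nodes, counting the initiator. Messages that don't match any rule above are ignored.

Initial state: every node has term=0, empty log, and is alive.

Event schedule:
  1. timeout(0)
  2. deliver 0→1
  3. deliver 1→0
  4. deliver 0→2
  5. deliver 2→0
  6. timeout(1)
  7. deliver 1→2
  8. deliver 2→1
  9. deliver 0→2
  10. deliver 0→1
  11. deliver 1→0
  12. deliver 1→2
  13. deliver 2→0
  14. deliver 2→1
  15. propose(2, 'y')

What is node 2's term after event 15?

after 1 — timeout(0): n0:cand/t1/[-]
after 2 — deliver 0→1: n1:foll/t1/[-]
after 3 — deliver 1→0: n0:lead/t1/[-]
after 4 — deliver 0→2: n2:foll/t1/[-]
after 5 — deliver 2→0: ·
after 6 — timeout(1): n1:cand/t2/[-]
after 7 — deliver 1→2: n2:foll/t2/[-]
after 8 — deliver 2→1: n1:lead/t2/[-]
after 9 — deliver 0→2: ·
after 10 — deliver 0→1: ·
after 11 — deliver 1→0: n0:foll/t2/[-]
after 12 — deliver 1→2: ·
after 13 — deliver 2→0: ·
after 14 — deliver 2→1: ·
after 15 — propose(2,'y'): ·

2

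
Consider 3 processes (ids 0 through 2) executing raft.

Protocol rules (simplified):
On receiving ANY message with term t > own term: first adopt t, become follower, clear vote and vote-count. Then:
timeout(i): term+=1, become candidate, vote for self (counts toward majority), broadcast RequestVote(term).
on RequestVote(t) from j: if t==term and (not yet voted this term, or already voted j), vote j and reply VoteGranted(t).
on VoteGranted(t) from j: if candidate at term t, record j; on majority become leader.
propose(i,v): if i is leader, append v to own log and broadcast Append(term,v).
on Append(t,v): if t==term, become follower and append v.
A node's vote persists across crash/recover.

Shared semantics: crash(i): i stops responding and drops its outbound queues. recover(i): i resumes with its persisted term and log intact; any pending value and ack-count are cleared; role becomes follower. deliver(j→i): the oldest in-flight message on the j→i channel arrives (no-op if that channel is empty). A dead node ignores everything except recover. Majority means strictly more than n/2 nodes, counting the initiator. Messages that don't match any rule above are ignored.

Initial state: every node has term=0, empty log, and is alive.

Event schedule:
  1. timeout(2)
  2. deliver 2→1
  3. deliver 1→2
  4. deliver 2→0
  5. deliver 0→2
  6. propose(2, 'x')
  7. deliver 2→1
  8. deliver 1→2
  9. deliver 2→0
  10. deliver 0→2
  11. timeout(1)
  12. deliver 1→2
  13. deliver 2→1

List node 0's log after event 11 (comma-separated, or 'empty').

[1] timeout(2) → N2(cand t1 [-])
[2] deliver 2→1 → N1(foll t1 [-])
[3] deliver 1→2 → N2(lead t1 [-])
[4] deliver 2→0 → N0(foll t1 [-])
[5] deliver 0→2 → ∅
[6] propose(2,'x') → N2(lead t1 [x])
[7] deliver 2→1 → N1(foll t1 [x])
[8] deliver 1→2 → ∅
[9] deliver 2→0 → N0(foll t1 [x])
[10] deliver 0→2 → ∅
[11] timeout(1) → N1(cand t2 [x])

x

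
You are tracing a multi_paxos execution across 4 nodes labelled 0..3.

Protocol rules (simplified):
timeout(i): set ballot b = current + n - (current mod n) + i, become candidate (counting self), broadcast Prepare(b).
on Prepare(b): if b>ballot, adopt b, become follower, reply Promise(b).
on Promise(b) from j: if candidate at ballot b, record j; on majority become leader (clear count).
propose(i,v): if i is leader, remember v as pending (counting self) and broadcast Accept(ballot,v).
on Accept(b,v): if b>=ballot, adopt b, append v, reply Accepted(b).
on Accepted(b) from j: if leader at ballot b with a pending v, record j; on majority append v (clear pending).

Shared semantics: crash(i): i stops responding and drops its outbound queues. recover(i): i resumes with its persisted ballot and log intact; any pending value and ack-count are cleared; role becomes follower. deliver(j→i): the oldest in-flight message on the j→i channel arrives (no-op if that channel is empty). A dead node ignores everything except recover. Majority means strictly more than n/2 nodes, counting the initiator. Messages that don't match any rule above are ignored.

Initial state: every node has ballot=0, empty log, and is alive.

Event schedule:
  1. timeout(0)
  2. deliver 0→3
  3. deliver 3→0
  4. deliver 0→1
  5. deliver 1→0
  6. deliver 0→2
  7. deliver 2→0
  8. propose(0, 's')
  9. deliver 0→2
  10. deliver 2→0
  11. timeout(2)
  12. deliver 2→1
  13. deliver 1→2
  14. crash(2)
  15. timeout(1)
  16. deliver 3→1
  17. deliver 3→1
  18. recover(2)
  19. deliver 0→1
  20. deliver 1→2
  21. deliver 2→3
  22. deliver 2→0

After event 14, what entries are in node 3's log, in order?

empty

after 1 — timeout(0): n0:cand/b4/[-]
after 2 — deliver 0→3: n3:foll/b4/[-]
after 3 — deliver 3→0: ·
after 4 — deliver 0→1: n1:foll/b4/[-]
after 5 — deliver 1→0: n0:lead/b4/[-]
after 6 — deliver 0→2: n2:foll/b4/[-]
after 7 — deliver 2→0: ·
after 8 — propose(0,'s'): ·
after 9 — deliver 0→2: n2:foll/b4/[s]
after 10 — deliver 2→0: ·
after 11 — timeout(2): n2:cand/b10/[s]
after 12 — deliver 2→1: n1:foll/b10/[-]
after 13 — deliver 1→2: ·
after 14 — crash(2): n2:✗cand/b10/[s]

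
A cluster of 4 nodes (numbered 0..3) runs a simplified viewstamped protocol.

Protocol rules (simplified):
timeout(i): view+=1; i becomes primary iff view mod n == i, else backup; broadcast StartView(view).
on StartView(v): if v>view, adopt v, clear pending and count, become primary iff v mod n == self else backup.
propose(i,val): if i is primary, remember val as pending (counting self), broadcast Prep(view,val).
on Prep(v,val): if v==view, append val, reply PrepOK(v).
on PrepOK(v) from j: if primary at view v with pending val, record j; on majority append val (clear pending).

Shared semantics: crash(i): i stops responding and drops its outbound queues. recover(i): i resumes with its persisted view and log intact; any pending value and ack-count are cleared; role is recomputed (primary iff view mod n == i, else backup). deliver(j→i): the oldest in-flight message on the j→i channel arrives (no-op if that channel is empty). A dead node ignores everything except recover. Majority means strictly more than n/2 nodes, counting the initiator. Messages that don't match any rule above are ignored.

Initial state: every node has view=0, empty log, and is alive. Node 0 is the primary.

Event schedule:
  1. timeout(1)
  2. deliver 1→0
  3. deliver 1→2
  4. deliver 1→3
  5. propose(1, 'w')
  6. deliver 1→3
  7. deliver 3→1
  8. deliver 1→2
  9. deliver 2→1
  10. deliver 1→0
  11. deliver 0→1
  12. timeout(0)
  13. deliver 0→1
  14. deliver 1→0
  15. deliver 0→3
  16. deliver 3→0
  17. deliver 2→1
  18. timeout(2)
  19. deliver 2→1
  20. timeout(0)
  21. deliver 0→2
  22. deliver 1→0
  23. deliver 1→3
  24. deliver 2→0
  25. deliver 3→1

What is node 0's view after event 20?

[1] timeout(1) → N1(prim v1 [-])
[2] deliver 1→0 → N0(back v1 [-])
[3] deliver 1→2 → N2(back v1 [-])
[4] deliver 1→3 → N3(back v1 [-])
[5] propose(1,'w') → ∅
[6] deliver 1→3 → N3(back v1 [w])
[7] deliver 3→1 → ∅
[8] deliver 1→2 → N2(back v1 [w])
[9] deliver 2→1 → N1(prim v1 [w])
[10] deliver 1→0 → N0(back v1 [w])
[11] deliver 0→1 → ∅
[12] timeout(0) → N0(back v2 [w])
[13] deliver 0→1 → N1(back v2 [w])
[14] deliver 1→0 → ∅
[15] deliver 0→3 → N3(back v2 [w])
[16] deliver 3→0 → ∅
[17] deliver 2→1 → ∅
[18] timeout(2) → N2(prim v2 [w])
[19] deliver 2→1 → ∅
[20] timeout(0) → N0(back v3 [w])

3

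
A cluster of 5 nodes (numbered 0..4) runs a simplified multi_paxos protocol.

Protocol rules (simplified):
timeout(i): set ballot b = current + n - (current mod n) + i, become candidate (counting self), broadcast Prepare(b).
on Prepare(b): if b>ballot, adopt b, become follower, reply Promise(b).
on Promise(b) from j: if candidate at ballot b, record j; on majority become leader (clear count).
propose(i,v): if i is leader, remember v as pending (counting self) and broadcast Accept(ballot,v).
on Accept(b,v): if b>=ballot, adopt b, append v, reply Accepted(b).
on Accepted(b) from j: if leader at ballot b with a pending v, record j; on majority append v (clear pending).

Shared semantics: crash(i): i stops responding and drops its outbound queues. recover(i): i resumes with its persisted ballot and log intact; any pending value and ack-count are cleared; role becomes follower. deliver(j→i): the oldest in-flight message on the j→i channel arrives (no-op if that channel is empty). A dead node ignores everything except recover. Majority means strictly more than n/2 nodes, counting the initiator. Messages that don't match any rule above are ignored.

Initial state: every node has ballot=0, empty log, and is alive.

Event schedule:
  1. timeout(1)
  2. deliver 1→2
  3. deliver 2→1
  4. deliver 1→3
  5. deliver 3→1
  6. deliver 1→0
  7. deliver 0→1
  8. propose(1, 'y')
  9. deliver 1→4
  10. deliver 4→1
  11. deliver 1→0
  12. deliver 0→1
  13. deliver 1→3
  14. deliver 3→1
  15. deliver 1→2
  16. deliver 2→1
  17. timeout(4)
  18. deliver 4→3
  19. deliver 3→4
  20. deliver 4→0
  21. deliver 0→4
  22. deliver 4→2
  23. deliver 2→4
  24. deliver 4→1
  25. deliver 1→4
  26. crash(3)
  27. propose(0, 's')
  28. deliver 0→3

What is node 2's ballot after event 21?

6

e1 timeout(1): 1[cand,b=6,-]
e2 deliver 1→2: 2[foll,b=6,-]
e3 deliver 2→1: ·
e4 deliver 1→3: 3[foll,b=6,-]
e5 deliver 3→1: 1[lead,b=6,-]
e6 deliver 1→0: 0[foll,b=6,-]
e7 deliver 0→1: ·
e8 propose(1,'y'): ·
e9 deliver 1→4: 4[foll,b=6,-]
e10 deliver 4→1: ·
e11 deliver 1→0: 0[foll,b=6,y]
e12 deliver 0→1: ·
e13 deliver 1→3: 3[foll,b=6,y]
e14 deliver 3→1: 1[lead,b=6,y]
e15 deliver 1→2: 2[foll,b=6,y]
e16 deliver 2→1: ·
e17 timeout(4): 4[cand,b=14,-]
e18 deliver 4→3: 3[foll,b=14,y]
e19 deliver 3→4: ·
e20 deliver 4→0: 0[foll,b=14,y]
e21 deliver 0→4: 4[lead,b=14,-]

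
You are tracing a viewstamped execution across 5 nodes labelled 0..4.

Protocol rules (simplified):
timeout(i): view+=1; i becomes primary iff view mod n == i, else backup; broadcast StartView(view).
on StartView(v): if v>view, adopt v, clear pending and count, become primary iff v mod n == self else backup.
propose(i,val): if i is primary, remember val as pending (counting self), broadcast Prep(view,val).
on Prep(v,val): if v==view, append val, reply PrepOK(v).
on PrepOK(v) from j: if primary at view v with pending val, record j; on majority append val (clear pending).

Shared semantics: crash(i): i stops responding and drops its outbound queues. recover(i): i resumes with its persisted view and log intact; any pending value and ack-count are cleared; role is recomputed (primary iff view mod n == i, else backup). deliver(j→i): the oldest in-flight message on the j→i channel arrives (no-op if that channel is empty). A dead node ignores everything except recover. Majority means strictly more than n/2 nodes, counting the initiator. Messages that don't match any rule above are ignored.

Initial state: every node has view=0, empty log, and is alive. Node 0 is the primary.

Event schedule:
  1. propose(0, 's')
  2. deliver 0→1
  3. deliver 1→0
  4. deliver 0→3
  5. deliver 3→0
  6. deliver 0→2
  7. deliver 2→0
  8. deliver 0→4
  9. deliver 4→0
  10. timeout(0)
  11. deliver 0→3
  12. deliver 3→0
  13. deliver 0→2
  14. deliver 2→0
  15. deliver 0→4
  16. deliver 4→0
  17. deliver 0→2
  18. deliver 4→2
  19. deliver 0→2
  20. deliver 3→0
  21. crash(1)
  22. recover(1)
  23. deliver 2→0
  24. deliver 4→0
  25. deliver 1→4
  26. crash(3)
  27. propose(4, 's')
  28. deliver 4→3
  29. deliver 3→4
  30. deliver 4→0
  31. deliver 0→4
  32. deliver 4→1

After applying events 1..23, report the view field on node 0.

1

e1 propose(0,'s'): ·
e2 deliver 0→1: 1[back,v=0,s]
e3 deliver 1→0: ·
e4 deliver 0→3: 3[back,v=0,s]
e5 deliver 3→0: 0[prim,v=0,s]
e6 deliver 0→2: 2[back,v=0,s]
e7 deliver 2→0: ·
e8 deliver 0→4: 4[back,v=0,s]
e9 deliver 4→0: ·
e10 timeout(0): 0[back,v=1,s]
e11 deliver 0→3: 3[back,v=1,s]
e12 deliver 3→0: ·
e13 deliver 0→2: 2[back,v=1,s]
e14 deliver 2→0: ·
e15 deliver 0→4: 4[back,v=1,s]
e16 deliver 4→0: ·
e17 deliver 0→2: ·
e18 deliver 4→2: ·
e19 deliver 0→2: ·
e20 deliver 3→0: ·
e21 crash(1): 1[✗back,v=0,s]
e22 recover(1): 1[back,v=0,s]
e23 deliver 2→0: ·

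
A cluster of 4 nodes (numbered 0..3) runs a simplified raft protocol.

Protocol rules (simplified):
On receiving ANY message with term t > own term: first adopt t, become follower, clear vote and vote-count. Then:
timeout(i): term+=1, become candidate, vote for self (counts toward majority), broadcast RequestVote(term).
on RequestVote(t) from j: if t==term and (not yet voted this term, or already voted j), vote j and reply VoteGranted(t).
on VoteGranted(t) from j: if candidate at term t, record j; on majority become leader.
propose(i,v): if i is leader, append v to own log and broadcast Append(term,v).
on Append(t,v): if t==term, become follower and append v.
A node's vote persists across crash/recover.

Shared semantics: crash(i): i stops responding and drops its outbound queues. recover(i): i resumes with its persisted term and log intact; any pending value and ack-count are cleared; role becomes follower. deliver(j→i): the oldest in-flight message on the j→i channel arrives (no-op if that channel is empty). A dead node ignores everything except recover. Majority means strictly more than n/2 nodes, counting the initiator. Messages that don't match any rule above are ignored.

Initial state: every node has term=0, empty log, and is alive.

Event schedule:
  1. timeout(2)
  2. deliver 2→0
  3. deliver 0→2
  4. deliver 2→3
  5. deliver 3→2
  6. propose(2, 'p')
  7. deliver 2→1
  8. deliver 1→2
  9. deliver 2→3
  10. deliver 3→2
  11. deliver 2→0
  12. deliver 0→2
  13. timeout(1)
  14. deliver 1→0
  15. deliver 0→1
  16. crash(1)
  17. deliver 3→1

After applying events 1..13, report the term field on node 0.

step 1 timeout(2): 2={cand,t=1,log=-}
step 2 deliver 2→0: 0={foll,t=1,log=-}
step 3 deliver 0→2: —
step 4 deliver 2→3: 3={foll,t=1,log=-}
step 5 deliver 3→2: 2={lead,t=1,log=-}
step 6 propose(2,'p'): 2={lead,t=1,log=p}
step 7 deliver 2→1: 1={foll,t=1,log=-}
step 8 deliver 1→2: —
step 9 deliver 2→3: 3={foll,t=1,log=p}
step 10 deliver 3→2: —
step 11 deliver 2→0: 0={foll,t=1,log=p}
step 12 deliver 0→2: —
step 13 timeout(1): 1={cand,t=2,log=-}

1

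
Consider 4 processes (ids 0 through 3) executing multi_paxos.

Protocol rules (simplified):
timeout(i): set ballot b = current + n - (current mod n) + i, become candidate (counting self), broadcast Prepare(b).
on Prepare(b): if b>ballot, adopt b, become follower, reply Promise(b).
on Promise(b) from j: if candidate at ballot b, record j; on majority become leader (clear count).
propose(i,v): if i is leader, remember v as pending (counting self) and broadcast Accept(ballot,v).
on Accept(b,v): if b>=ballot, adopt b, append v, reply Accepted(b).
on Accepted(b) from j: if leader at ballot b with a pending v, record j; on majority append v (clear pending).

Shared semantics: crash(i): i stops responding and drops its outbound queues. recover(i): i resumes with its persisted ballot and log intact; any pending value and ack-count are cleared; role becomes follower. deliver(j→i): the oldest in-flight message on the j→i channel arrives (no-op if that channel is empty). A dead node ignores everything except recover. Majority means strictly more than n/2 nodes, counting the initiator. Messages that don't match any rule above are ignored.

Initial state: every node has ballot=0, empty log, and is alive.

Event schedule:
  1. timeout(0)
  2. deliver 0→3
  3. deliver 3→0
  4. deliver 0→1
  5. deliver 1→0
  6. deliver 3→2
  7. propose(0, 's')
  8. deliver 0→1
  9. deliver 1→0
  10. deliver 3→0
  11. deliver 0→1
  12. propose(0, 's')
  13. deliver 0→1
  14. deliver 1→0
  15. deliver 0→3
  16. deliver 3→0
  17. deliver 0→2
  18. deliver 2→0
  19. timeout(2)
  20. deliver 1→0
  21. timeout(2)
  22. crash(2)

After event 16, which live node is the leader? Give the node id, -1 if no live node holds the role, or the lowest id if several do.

after 1 — timeout(0): n0:cand/b4/[-]
after 2 — deliver 0→3: n3:foll/b4/[-]
after 3 — deliver 3→0: ·
after 4 — deliver 0→1: n1:foll/b4/[-]
after 5 — deliver 1→0: n0:lead/b4/[-]
after 6 — deliver 3→2: ·
after 7 — propose(0,'s'): ·
after 8 — deliver 0→1: n1:foll/b4/[s]
after 9 — deliver 1→0: ·
after 10 — deliver 3→0: ·
after 11 — deliver 0→1: ·
after 12 — propose(0,'s'): ·
after 13 — deliver 0→1: n1:foll/b4/[s,s]
after 14 — deliver 1→0: ·
after 15 — deliver 0→3: n3:foll/b4/[s]
after 16 — deliver 3→0: n0:lead/b4/[s]

0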